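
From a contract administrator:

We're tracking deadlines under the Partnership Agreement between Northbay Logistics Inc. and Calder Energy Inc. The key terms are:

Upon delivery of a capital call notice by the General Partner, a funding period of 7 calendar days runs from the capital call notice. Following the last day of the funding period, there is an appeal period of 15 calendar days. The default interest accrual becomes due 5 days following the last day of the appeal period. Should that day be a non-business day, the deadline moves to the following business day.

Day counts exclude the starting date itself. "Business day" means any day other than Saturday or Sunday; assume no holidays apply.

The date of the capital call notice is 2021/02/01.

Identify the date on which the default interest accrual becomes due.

The last day of the funding period: 2021/02/01 + 7 days = 2021/02/08.
The last day of the appeal period: 15 calendar days after 2021/02/08 is 2021/02/23.
The date on which the default interest accrual becomes due: 2021/02/23 + 5 days = 2021/02/28. That falls on a Sunday, so it rolls to the next business day, Monday, 2021/03/01.

2021/03/01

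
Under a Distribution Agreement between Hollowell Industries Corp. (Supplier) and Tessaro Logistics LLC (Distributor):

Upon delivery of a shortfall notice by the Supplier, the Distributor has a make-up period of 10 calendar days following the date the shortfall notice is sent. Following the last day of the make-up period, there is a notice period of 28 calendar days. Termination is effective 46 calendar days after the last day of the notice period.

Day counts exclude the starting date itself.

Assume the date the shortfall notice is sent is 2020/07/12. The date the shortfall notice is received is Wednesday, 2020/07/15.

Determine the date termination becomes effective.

The last day of the make-up period: 2020/07/12 + 10 days = 2020/07/22.
Adding 28 calendar days to 2020/07/22 gives 2020/08/19, which is the last day of the notice period.
Adding 46 calendar days to 2020/08/19 gives 2020/10/04, which is the date termination becomes effective.

2020/10/04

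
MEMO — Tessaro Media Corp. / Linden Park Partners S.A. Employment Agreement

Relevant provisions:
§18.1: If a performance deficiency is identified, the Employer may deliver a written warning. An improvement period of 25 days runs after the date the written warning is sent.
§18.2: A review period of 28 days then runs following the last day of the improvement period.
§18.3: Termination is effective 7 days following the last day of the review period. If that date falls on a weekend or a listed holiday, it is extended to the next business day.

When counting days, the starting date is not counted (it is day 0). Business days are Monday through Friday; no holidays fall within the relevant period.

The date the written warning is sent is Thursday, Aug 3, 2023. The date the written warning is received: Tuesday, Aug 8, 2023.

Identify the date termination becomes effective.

Oct 2, 2023

The last day of the improvement period: Aug 3, 2023 + 25 days = Aug 28, 2023.
Adding 28 calendar days to Aug 28, 2023 gives Sep 25, 2023, which is the last day of the review period.
The date termination becomes effective: Sep 25, 2023 + 7 days = Oct 2, 2023. Oct 2, 2023 is a Monday, so no roll-forward applies.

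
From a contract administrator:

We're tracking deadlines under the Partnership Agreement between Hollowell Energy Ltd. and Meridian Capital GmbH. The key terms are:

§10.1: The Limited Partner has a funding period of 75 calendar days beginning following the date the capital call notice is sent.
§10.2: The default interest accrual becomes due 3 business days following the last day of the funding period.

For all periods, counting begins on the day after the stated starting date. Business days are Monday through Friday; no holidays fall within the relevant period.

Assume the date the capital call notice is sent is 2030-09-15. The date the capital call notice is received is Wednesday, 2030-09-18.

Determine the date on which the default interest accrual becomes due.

2030-12-04

The last day of the funding period: 75 calendar days after 2030-09-15 is 2030-11-29.
The date on which the default interest accrual becomes due: counting 3 business days from Friday, 2030-11-29 (Dec 2, Dec 3, Dec 4, skipping weekends) reaches Wednesday, 2030-12-04.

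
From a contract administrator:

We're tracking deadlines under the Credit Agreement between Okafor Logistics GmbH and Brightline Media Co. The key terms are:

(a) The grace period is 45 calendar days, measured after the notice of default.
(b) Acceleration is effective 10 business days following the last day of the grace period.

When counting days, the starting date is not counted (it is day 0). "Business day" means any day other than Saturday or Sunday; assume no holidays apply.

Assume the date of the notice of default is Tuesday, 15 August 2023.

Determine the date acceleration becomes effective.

13 October 2023

The last day of the grace period: 15 August 2023 + 45 days = 29 September 2023.
The date acceleration becomes effective: 10 business days after Friday, 29 September 2023, skipping weekends — Oct 2, Oct 3, Oct 4, Oct 5, Oct 6, Oct 9, Oct 10, Oct 11, Oct 12, Oct 13 — lands on Friday, 13 October 2023.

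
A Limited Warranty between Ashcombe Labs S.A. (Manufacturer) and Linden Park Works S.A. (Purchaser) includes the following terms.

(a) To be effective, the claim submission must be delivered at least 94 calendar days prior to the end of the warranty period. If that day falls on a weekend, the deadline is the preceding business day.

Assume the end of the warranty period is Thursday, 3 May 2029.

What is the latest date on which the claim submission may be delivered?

3 May 2029 minus 94 days is 29 January 2029. That is a Monday, so no adjustment is needed.

29 January 2029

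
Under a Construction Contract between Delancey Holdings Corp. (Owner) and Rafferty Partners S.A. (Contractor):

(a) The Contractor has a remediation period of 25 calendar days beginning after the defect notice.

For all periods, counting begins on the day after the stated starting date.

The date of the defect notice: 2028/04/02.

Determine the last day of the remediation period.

The last day of the remediation period: 25 calendar days after 2028/04/02 is 2028/04/27.

2028/04/27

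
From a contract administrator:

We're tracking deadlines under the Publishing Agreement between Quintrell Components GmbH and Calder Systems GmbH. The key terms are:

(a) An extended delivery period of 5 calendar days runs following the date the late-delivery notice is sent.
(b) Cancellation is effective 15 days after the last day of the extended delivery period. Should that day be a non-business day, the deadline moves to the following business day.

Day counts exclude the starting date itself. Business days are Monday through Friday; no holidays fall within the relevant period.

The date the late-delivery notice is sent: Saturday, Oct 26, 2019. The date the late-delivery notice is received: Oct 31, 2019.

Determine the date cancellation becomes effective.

Nov 15, 2019

Adding 5 calendar days to Oct 26, 2019 gives Oct 31, 2019, which is the last day of the extended delivery period.
The date cancellation becomes effective: Oct 31, 2019 + 15 days = Nov 15, 2019. Nov 15, 2019 is a Friday, so no roll-forward applies.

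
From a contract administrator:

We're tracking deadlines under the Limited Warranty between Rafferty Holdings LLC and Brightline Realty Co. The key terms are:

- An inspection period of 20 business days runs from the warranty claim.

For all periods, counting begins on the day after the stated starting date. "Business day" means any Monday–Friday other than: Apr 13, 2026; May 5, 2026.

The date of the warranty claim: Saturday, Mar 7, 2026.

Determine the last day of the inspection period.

Apr 3, 2026

From Saturday, Mar 7, 2026, 20 business days (Mar 9, Mar 10, Mar 11, Mar 12, …, Apr 1, Apr 2, Apr 3, skipping weekends) brings us to Friday, Apr 3, 2026, which is the last day of the inspection period.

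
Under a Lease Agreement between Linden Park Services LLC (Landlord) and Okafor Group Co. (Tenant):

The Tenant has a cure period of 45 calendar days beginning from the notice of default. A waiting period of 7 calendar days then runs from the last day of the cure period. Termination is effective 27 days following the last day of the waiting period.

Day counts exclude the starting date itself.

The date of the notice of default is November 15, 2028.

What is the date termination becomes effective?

Adding 45 calendar days to November 15, 2028 gives December 30, 2028, which is the last day of the cure period.
The last day of the waiting period: December 30, 2028 + 7 days = January 6, 2029.
The date termination becomes effective: January 6, 2029 + 27 days = February 2, 2029.

February 2, 2029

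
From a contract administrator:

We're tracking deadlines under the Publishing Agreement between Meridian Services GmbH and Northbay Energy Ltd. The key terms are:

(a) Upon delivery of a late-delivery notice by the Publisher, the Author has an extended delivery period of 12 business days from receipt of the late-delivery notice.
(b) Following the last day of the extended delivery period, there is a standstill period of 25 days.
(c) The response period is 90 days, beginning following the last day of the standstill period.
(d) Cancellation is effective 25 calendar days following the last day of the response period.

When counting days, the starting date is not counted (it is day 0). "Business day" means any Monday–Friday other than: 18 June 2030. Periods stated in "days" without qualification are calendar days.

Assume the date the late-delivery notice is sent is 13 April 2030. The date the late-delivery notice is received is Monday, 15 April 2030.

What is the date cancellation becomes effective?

The last day of the extended delivery period: counting 12 business days from Monday, 15 April 2030 (Apr 16, Apr 17, Apr 18, Apr 19, …, Apr 29, Apr 30, May 1, skipping weekends) reaches Wednesday, 1 May 2030.
Adding 25 calendar days to 1 May 2030 gives 26 May 2030, which is the last day of the standstill period.
The last day of the response period: 90 calendar days after 26 May 2030 is 24 August 2030.
Adding 25 calendar days to 24 August 2030 gives 18 September 2030, which is the date cancellation becomes effective.

18 September 2030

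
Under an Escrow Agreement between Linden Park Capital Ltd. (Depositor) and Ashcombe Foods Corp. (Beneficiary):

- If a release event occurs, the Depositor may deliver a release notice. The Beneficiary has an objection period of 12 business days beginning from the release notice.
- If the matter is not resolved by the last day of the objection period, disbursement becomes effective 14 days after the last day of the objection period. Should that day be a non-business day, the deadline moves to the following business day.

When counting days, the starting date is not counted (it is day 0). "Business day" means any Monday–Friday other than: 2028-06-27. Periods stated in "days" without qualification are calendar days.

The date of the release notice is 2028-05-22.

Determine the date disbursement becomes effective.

From Monday, 2028-05-22, 12 business days (May 23, May 24, May 25, May 26, …, Jun 5, Jun 6, Jun 7, skipping weekends) brings us to Wednesday, 2028-06-07, which is the last day of the objection period.
The date disbursement becomes effective: 2028-06-07 + 14 days = 2028-06-21. 2028-06-21 is a Wednesday and is not a listed holiday, so no roll-forward applies.

2028-06-21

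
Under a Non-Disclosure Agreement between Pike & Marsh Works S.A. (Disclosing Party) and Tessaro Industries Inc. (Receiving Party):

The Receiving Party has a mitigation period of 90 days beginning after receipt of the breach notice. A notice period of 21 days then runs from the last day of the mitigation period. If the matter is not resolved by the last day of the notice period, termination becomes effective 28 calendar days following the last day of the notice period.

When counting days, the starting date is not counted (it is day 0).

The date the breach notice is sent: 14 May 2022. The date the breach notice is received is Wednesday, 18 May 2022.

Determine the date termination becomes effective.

4 October 2022

The last day of the mitigation period: 90 calendar days after 18 May 2022 is 16 August 2022.
Adding 21 calendar days to 16 August 2022 gives 6 September 2022, which is the last day of the notice period.
The date termination becomes effective: 6 September 2022 + 28 days = 4 October 2022.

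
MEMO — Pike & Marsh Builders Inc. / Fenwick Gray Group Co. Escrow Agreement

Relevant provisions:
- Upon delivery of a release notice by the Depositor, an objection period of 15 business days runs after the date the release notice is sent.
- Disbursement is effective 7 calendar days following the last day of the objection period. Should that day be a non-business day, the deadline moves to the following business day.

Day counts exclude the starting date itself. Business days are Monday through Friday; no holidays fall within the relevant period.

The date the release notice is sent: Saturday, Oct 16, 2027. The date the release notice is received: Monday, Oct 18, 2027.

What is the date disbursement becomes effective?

Nov 12, 2027

The last day of the objection period: 15 business days after Saturday, Oct 16, 2027, skipping weekends — Oct 18, Oct 19, Oct 20, Oct 21, …, Nov 3, Nov 4, Nov 5 — lands on Friday, Nov 5, 2027.
Adding 7 calendar days to Nov 5, 2027 gives Nov 12, 2027, which is the date disbursement becomes effective. Nov 12, 2027 is a Friday, so no roll-forward applies.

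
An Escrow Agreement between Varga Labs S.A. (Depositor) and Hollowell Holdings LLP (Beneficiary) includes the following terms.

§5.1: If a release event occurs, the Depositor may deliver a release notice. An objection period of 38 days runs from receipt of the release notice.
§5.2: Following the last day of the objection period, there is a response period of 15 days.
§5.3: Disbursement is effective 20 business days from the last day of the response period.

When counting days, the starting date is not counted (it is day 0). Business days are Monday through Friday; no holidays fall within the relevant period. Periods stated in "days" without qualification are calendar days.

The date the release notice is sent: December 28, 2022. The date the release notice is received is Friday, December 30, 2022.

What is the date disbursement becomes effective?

Adding 38 calendar days to December 30, 2022 gives February 6, 2023, which is the last day of the objection period.
The last day of the response period: 15 calendar days after February 6, 2023 is February 21, 2023.
The date disbursement becomes effective: 20 business days after Tuesday, February 21, 2023, skipping weekends — Feb 22, Feb 23, Feb 24, Feb 27, …, Mar 17, Mar 20, Mar 21 — lands on Tuesday, March 21, 2023.

March 21, 2023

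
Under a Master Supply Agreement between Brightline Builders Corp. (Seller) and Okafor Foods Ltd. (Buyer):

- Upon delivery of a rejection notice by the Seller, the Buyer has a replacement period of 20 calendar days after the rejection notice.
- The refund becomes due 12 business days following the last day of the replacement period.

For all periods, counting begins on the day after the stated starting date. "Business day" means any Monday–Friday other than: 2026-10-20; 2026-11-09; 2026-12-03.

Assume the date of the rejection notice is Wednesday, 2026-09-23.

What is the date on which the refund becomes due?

The last day of the replacement period: 2026-09-23 + 20 days = 2026-10-13.
The date on which the refund becomes due: counting 12 business days from Tuesday, 2026-10-13 (Oct 14, Oct 15, Oct 16, Oct 19, …, Oct 28, Oct 29, Oct 30, skipping weekends and the listed holiday on Oct 20) reaches Friday, 2026-10-30.

2026-10-30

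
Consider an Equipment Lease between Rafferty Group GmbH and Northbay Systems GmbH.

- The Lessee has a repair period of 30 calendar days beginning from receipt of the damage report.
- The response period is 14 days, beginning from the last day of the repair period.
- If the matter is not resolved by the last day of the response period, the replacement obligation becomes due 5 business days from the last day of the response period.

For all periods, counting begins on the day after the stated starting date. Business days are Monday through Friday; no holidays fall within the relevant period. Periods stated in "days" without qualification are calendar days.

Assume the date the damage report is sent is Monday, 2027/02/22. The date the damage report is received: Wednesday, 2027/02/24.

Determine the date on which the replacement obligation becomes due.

The last day of the repair period: 30 calendar days after 2027/02/24 is 2027/03/26.
The last day of the response period: 2027/03/26 + 14 days = 2027/04/09.
The date on which the replacement obligation becomes due: counting 5 business days from Friday, 2027/04/09 (Apr 12, Apr 13, Apr 14, Apr 15, Apr 16, skipping weekends) reaches Friday, 2027/04/16.

2027/04/16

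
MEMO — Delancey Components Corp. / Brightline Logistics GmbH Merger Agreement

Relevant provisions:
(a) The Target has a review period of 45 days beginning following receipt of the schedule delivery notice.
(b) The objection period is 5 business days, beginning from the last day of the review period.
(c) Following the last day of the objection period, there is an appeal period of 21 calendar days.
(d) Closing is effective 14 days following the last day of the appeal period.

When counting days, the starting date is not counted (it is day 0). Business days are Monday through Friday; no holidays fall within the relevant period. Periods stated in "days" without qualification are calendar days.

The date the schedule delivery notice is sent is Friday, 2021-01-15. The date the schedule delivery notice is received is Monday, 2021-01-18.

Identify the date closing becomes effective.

2021-04-15

The last day of the review period: 45 calendar days after 2021-01-18 is 2021-03-04.
The last day of the objection period: 5 business days after Thursday, 2021-03-04, skipping weekends — Mar 5, Mar 8, Mar 9, Mar 10, Mar 11 — lands on Thursday, 2021-03-11.
The last day of the appeal period: 21 calendar days after 2021-03-11 is 2021-04-01.
The date closing becomes effective: 2021-04-01 + 14 days = 2021-04-15.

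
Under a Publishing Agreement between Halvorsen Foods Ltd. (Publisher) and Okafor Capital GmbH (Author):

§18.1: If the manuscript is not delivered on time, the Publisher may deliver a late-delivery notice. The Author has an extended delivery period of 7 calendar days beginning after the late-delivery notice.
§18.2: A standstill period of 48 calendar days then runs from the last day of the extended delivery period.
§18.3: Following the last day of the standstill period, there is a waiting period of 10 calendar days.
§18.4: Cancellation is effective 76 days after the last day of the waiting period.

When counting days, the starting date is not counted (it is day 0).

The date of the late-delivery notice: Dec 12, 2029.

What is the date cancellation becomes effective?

Adding 7 calendar days to Dec 12, 2029 gives Dec 19, 2029, which is the last day of the extended delivery period.
Adding 48 calendar days to Dec 19, 2029 gives Feb 5, 2030, which is the last day of the standstill period.
The last day of the waiting period: Feb 5, 2030 + 10 days = Feb 15, 2030.
Adding 76 calendar days to Feb 15, 2030 gives May 2, 2030, which is the date cancellation becomes effective.

May 2, 2030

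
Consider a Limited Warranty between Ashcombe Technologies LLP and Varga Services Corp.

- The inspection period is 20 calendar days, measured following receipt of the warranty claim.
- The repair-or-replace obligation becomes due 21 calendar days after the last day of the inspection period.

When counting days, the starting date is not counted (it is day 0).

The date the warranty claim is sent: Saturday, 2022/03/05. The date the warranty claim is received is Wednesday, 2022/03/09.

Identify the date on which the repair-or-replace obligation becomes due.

2022/04/19

Adding 20 calendar days to 2022/03/09 gives 2022/03/29, which is the last day of the inspection period.
Adding 21 calendar days to 2022/03/29 gives 2022/04/19, which is the date on which the repair-or-replace obligation becomes due.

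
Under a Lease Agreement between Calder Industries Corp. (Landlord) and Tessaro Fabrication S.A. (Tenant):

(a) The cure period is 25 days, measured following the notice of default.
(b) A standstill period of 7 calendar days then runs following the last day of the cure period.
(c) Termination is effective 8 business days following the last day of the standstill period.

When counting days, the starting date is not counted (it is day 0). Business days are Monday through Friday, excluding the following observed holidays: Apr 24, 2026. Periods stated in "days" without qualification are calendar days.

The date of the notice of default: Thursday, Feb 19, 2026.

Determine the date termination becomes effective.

The last day of the cure period: 25 calendar days after Feb 19, 2026 is Mar 16, 2026.
The last day of the standstill period: Mar 16, 2026 + 7 days = Mar 23, 2026.
From Monday, Mar 23, 2026, 8 business days (Mar 24, Mar 25, Mar 26, Mar 27, Mar 30, Mar 31, Apr 1, Apr 2, skipping weekends) brings us to Thursday, Apr 2, 2026, which is the date termination becomes effective.

Apr 2, 2026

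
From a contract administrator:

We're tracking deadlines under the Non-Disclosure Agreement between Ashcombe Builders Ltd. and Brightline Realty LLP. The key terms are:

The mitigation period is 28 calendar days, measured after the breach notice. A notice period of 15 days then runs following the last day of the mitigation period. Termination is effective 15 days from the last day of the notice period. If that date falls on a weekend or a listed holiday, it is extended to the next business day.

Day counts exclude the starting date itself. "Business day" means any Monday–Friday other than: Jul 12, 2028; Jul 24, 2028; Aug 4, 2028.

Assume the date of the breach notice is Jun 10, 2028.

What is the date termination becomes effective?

Aug 7, 2028

The last day of the mitigation period: Jun 10, 2028 + 28 days = Jul 8, 2028.
The last day of the notice period: 15 calendar days after Jul 8, 2028 is Jul 23, 2028.
The date termination becomes effective: Jul 23, 2028 + 15 days = Aug 7, 2028. Aug 7, 2028 is a Monday and is not a listed holiday, so no roll-forward applies.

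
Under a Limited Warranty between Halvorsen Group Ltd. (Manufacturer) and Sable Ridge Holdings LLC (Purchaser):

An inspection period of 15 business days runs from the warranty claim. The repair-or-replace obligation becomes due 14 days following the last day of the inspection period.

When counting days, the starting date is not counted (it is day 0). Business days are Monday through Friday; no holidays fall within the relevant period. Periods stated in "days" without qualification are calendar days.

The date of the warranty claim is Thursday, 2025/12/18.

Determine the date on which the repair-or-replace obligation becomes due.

2026/01/22

The last day of the inspection period: counting 15 business days from Thursday, 2025/12/18 (Dec 19, Dec 22, Dec 23, Dec 24, …, Jan 6, Jan 7, Jan 8, skipping weekends) reaches Thursday, 2026/01/08.
The date on which the repair-or-replace obligation becomes due: 14 calendar days after 2026/01/08 is 2026/01/22.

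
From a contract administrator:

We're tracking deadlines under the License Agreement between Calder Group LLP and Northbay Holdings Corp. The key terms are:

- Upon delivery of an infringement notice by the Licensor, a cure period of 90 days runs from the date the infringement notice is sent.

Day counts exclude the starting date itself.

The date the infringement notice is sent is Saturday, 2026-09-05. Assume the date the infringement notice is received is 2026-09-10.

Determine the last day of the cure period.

The last day of the cure period: 2026-09-05 + 90 days = 2026-12-04.

2026-12-04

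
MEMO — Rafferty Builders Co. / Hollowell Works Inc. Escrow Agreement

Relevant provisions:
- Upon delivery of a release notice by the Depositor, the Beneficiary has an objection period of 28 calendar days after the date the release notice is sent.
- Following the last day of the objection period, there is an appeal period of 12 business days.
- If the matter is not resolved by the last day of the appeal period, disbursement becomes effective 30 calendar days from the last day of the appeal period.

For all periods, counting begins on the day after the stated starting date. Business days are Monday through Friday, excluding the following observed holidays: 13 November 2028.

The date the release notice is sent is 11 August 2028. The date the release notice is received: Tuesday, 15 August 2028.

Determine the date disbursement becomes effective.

26 October 2028

The last day of the objection period: 28 calendar days after 11 August 2028 is 8 September 2028.
From Friday, 8 September 2028, 12 business days (Sep 11, Sep 12, Sep 13, Sep 14, …, Sep 22, Sep 25, Sep 26, skipping weekends) brings us to Tuesday, 26 September 2028, which is the last day of the appeal period.
Adding 30 calendar days to 26 September 2028 gives 26 October 2028, which is the date disbursement becomes effective.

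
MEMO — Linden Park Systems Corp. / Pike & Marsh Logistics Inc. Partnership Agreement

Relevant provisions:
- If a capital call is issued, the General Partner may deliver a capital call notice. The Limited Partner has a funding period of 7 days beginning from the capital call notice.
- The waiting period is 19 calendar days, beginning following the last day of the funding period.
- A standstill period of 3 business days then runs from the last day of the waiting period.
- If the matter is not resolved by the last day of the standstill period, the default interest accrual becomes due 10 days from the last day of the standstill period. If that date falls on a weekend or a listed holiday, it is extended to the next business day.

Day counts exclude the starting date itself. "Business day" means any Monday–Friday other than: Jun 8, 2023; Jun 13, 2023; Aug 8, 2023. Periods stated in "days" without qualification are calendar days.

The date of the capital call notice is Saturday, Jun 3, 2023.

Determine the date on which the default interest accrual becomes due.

The last day of the funding period: 7 calendar days after Jun 3, 2023 is Jun 10, 2023.
The last day of the waiting period: 19 calendar days after Jun 10, 2023 is Jun 29, 2023.
The last day of the standstill period: 3 business days after Thursday, Jun 29, 2023, skipping weekends — Jun 30, Jul 3, Jul 4 — lands on Tuesday, Jul 4, 2023.
The date on which the default interest accrual becomes due: Jul 4, 2023 + 10 days = Jul 14, 2023. Jul 14, 2023 is a Friday and is not a listed holiday, so no roll-forward applies.

Jul 14, 2023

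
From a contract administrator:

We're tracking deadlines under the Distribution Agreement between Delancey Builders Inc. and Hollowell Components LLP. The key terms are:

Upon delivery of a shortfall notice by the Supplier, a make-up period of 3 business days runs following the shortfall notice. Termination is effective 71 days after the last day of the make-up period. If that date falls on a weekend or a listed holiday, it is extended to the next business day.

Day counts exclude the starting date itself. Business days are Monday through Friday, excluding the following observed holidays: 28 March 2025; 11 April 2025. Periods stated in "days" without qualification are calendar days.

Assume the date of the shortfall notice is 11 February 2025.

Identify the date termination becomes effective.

28 April 2025

The last day of the make-up period: 3 business days after Tuesday, 11 February 2025, skipping weekends — Feb 12, Feb 13, Feb 14 — lands on Friday, 14 February 2025.
Adding 71 calendar days to 14 February 2025 gives 26 April 2025, which is the date termination becomes effective. That falls on a Saturday, so it rolls to the next business day, Monday, 28 April 2025.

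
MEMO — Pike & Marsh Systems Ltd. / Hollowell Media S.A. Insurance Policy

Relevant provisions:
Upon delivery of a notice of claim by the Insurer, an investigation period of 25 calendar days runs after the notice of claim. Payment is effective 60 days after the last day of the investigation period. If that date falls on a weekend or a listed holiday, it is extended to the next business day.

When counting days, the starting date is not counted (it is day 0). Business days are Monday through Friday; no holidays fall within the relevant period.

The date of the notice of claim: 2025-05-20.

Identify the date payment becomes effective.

Adding 25 calendar days to 2025-05-20 gives 2025-06-14, which is the last day of the investigation period.
Adding 60 calendar days to 2025-06-14 gives 2025-08-13, which is the date payment becomes effective. 2025-08-13 is a Wednesday, so no roll-forward applies.

2025-08-13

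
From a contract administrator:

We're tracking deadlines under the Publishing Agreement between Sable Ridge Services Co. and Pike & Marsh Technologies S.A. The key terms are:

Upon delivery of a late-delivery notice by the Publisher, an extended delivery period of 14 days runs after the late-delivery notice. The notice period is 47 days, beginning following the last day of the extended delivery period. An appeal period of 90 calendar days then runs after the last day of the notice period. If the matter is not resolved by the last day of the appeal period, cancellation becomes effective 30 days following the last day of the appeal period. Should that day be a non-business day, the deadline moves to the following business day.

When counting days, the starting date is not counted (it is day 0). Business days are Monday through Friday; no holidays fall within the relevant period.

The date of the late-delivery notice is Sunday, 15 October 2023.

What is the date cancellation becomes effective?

15 April 2024

Adding 14 calendar days to 15 October 2023 gives 29 October 2023, which is the last day of the extended delivery period.
The last day of the notice period: 47 calendar days after 29 October 2023 is 15 December 2023.
Adding 90 calendar days to 15 December 2023 gives 14 March 2024, which is the last day of the appeal period.
Adding 30 calendar days to 14 March 2024 gives 13 April 2024, which is the date cancellation becomes effective. That falls on a Saturday, so it rolls to the next business day, Monday, 15 April 2024.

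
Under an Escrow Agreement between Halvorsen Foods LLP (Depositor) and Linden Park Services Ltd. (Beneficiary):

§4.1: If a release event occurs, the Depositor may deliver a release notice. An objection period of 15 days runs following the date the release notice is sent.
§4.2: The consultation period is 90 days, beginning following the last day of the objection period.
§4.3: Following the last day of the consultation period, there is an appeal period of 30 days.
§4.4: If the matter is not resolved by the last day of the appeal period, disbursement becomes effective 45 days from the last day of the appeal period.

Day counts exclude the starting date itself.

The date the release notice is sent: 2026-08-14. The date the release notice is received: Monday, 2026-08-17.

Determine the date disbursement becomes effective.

2027-02-10

The last day of the objection period: 2026-08-14 + 15 days = 2026-08-29.
Adding 90 calendar days to 2026-08-29 gives 2026-11-27, which is the last day of the consultation period.
The last day of the appeal period: 30 calendar days after 2026-11-27 is 2026-12-27.
Adding 45 calendar days to 2026-12-27 gives 2027-02-10, which is the date disbursement becomes effective.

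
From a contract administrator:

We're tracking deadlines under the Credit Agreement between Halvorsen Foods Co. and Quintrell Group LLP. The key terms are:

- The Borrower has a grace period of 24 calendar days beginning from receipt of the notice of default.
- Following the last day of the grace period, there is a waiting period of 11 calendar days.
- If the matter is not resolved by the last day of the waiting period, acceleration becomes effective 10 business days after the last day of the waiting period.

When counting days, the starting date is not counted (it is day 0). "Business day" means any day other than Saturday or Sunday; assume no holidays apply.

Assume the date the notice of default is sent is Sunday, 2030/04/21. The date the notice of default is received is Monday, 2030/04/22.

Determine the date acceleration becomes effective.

Adding 24 calendar days to 2030/04/22 gives 2030/05/16, which is the last day of the grace period.
Adding 11 calendar days to 2030/05/16 gives 2030/05/27, which is the last day of the waiting period.
The date acceleration becomes effective: 10 business days after Monday, 2030/05/27, skipping weekends — May 28, May 29, May 30, May 31, Jun 3, Jun 4, Jun 5, Jun 6, Jun 7, Jun 10 — lands on Monday, 2030/06/10.

2030/06/10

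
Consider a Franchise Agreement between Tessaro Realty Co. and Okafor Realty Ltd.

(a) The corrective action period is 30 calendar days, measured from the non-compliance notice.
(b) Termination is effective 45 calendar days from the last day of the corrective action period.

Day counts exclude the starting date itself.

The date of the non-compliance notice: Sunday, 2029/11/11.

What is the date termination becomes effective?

The last day of the corrective action period: 30 calendar days after 2029/11/11 is 2029/12/11.
Adding 45 calendar days to 2029/12/11 gives 2030/01/25, which is the date termination becomes effective.

2030/01/25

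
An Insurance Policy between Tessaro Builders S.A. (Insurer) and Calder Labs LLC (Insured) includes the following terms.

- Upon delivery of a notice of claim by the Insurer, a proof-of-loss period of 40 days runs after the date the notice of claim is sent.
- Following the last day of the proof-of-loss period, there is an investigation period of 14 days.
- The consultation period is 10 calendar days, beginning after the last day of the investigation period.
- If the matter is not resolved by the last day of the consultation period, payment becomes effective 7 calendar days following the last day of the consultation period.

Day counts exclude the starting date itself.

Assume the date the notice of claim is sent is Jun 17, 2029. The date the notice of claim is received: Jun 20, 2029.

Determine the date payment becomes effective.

Aug 27, 2029

Adding 40 calendar days to Jun 17, 2029 gives Jul 27, 2029, which is the last day of the proof-of-loss period.
The last day of the investigation period: Jul 27, 2029 + 14 days = Aug 10, 2029.
Adding 10 calendar days to Aug 10, 2029 gives Aug 20, 2029, which is the last day of the consultation period.
The date payment becomes effective: 7 calendar days after Aug 20, 2029 is Aug 27, 2029.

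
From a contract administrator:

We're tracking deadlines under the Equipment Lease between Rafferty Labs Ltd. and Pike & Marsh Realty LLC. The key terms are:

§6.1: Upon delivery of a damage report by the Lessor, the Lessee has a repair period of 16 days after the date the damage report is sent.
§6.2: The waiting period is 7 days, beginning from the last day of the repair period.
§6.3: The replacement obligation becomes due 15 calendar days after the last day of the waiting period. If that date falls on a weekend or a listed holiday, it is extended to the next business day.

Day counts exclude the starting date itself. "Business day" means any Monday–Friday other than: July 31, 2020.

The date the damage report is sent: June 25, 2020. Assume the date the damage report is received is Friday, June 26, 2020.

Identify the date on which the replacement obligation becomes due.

Adding 16 calendar days to June 25, 2020 gives July 11, 2020, which is the last day of the repair period.
Adding 7 calendar days to July 11, 2020 gives July 18, 2020, which is the last day of the waiting period.
The date on which the replacement obligation becomes due: July 18, 2020 + 15 days = August 2, 2020. That falls on a Sunday, so it rolls to the next business day, Monday, August 3, 2020.

August 3, 2020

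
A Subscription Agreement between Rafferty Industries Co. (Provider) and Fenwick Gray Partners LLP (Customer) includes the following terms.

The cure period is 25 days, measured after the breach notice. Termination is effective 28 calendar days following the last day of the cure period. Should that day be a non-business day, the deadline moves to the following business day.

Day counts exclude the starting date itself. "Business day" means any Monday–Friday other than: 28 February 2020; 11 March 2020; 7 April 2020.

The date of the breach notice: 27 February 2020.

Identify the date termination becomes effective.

Adding 25 calendar days to 27 February 2020 gives 23 March 2020, which is the last day of the cure period.
The date termination becomes effective: 23 March 2020 + 28 days = 20 April 2020. 20 April 2020 is a Monday and is not a listed holiday, so no roll-forward applies.

20 April 2020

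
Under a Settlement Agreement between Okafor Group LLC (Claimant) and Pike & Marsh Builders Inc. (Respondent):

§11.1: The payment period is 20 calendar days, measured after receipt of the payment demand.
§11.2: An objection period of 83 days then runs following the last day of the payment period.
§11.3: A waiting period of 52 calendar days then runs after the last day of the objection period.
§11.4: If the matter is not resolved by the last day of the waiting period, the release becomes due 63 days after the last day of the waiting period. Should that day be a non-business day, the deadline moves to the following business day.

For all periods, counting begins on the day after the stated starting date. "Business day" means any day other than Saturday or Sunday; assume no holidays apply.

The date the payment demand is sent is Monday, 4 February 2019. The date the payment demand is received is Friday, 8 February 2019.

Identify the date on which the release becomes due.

Adding 20 calendar days to 8 February 2019 gives 28 February 2019, which is the last day of the payment period.
Adding 83 calendar days to 28 February 2019 gives 22 May 2019, which is the last day of the objection period.
The last day of the waiting period: 22 May 2019 + 52 days = 13 July 2019.
The date on which the release becomes due: 13 July 2019 + 63 days = 14 September 2019. That falls on a Saturday, so it rolls to the next business day, Monday, 16 September 2019.

16 September 2019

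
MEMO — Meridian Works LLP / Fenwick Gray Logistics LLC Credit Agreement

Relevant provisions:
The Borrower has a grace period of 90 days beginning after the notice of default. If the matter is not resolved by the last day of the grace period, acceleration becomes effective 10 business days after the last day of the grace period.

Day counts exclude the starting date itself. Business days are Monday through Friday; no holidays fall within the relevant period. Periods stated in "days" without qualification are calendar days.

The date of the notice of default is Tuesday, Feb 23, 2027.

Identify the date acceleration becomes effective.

Adding 90 calendar days to Feb 23, 2027 gives May 24, 2027, which is the last day of the grace period.
From Monday, May 24, 2027, 10 business days (May 25, May 26, May 27, May 28, May 31, Jun 1, Jun 2, Jun 3, Jun 4, Jun 7, skipping weekends) brings us to Monday, Jun 7, 2027, which is the date acceleration becomes effective.

Jun 7, 2027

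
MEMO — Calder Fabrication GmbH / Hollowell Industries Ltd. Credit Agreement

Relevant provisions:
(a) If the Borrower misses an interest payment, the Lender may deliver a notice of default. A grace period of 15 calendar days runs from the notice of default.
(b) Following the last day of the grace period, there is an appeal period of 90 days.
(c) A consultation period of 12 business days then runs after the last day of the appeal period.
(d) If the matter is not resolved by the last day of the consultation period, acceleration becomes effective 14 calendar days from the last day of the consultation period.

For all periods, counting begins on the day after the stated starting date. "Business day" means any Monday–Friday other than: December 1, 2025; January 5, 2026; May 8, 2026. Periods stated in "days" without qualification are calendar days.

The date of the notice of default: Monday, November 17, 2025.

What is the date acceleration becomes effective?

April 1, 2026

Adding 15 calendar days to November 17, 2025 gives December 2, 2025, which is the last day of the grace period.
The last day of the appeal period: 90 calendar days after December 2, 2025 is March 2, 2026.
From Monday, March 2, 2026, 12 business days (Mar 3, Mar 4, Mar 5, Mar 6, …, Mar 16, Mar 17, Mar 18, skipping weekends) brings us to Wednesday, March 18, 2026, which is the last day of the consultation period.
The date acceleration becomes effective: March 18, 2026 + 14 days = April 1, 2026.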